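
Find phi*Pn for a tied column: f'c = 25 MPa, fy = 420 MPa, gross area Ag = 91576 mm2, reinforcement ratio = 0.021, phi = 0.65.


Ast = rho * Ag = 0.021 * 91576 = 1923.096 mm2
phi*Pn = 0.65 * 0.80 * (0.85 * 25 * (91576 - 1923.096) + 420 * 1923.096) / 1000
= 1410.67 kN

1410.67


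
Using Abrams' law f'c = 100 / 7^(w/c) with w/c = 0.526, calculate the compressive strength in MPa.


f'c = 100 / 7^0.526
= 100 / 2.783
= 35.93 MPa

35.93


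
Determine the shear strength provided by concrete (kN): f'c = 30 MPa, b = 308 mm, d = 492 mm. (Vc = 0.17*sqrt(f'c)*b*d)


Vc = 0.17 * sqrt(30) * 308 * 492 / 1000
= 141.1 kN

141.1


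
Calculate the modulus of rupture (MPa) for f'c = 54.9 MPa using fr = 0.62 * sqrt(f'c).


fr = 0.62 * sqrt(54.9)
= 4.594 MPa

4.594


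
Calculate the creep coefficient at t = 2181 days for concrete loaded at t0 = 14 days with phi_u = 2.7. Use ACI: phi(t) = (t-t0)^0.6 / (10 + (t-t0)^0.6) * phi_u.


dt = 2181 - 14 = 2167
phi = 2167^0.6 / (10 + 2167^0.6) * 2.7
= 2.455

2.455


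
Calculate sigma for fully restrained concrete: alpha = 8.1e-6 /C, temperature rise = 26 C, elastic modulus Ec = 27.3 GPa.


sigma = alpha * dT * Ec
= 8.1e-6 * 26 * 27.3 * 1000
= 5.749 MPa

5.749


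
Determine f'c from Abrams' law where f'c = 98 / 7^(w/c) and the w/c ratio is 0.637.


f'c = 98 / 7^0.637
= 98 / 3.454
= 28.37 MPa

28.37


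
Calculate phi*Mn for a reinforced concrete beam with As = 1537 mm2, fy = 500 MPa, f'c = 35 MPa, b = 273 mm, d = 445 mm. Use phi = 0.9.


a = As * fy / (0.85 * f'c * b)
= 1537 * 500 / (0.85 * 35 * 273)
= 94.6225 mm
Mn = As * fy * (d - a/2) / 10^6
= 305.6238 kN-m
phi*Mn = 0.9 * 305.6238 = 275.06 kN-m

275.06


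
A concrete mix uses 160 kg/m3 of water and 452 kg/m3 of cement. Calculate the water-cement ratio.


w/c = water / cement
w/c = 160 / 452 = 0.354

0.354


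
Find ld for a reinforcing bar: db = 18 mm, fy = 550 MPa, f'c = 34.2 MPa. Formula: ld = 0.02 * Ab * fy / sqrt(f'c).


Ab = pi * 18^2 / 4 = 254.469 mm2
ld = 0.02 * 254.469 * 550 / sqrt(34.2)
= 478.6 mm

478.6


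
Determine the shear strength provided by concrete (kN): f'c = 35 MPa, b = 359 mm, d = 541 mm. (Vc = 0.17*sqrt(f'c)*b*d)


Vc = 0.17 * sqrt(35) * 359 * 541 / 1000
= 195.33 kN

195.33


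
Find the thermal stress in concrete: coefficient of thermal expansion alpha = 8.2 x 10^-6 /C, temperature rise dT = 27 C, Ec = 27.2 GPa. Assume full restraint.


sigma = alpha * dT * Ec
= 8.2e-6 * 27 * 27.2 * 1000
= 6.022 MPa

6.022


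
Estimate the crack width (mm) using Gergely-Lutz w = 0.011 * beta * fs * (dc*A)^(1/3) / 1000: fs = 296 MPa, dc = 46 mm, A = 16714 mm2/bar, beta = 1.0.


w = 0.011 * beta * fs * (dc * A)^(1/3) / 1000
= 0.011 * 1.0 * 296 * (46 * 16714)^(1/3) / 1000
= 0.298 mm

0.298


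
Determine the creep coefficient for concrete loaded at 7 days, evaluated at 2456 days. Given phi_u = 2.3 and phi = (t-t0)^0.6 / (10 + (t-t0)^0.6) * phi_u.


dt = 2456 - 7 = 2449
phi = 2449^0.6 / (10 + 2449^0.6) * 2.3
= 2.105

2.105


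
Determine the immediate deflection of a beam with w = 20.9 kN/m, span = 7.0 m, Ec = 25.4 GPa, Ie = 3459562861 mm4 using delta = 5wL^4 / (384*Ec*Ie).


Convert: L = 7.0 m = 7000 mm, Ec = 25.4 GPa = 25400 MPa
delta = 5 * 20.9 * 7000^4 / (384 * 25400 * 3459562861)
= 7.44 mm

7.44


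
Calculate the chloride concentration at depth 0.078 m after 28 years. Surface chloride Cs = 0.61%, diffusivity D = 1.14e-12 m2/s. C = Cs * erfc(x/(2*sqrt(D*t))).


t_seconds = 28 * 365.25 * 24 * 3600 = 883612800.0 s
arg = 0.078 / (2 * sqrt(1.14e-12 * 883612800.0))
= 1.2288
erfc(1.2288) = 0.0822
C = 0.61 * 0.0822 = 0.0502%

0.0502


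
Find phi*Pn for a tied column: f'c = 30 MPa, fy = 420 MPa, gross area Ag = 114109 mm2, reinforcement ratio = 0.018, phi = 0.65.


Ast = rho * Ag = 0.018 * 114109 = 2053.962 mm2
phi*Pn = 0.65 * 0.80 * (0.85 * 30 * (114109 - 2053.962) + 420 * 2053.962) / 1000
= 1934.44 kN

1934.44


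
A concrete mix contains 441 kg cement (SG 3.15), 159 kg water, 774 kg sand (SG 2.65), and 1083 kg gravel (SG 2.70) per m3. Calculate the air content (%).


Vol cement = 441 / (3.15 * 1000) = 0.14 m3
Vol water = 159 / 1000 = 0.159 m3
Vol sand = 774 / (2.65 * 1000) = 0.292075 m3
Vol gravel = 1083 / (2.70 * 1000) = 0.401111 m3
Total solid + water volume = 0.992187 m3
Air = (1 - 0.992187) * 100 = 0.78%

0.78


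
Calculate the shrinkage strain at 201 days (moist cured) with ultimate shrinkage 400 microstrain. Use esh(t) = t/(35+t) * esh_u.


esh(201) = 201 / (35 + 201) * 400
= 201 / 236 * 400
= 340.7 microstrain

340.7


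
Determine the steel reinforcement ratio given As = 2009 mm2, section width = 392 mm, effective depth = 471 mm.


rho = As / (b * d)
= 2009 / (392 * 471)
= 0.0109

0.0109


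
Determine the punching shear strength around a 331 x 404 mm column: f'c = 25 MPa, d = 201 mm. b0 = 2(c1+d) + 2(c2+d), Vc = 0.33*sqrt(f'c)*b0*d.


b0 = 2*(331 + 201) + 2*(404 + 201) = 2274 mm
Vc = 0.33 * sqrt(25) * 2274 * 201 / 1000
= 754.17 kN

754.17


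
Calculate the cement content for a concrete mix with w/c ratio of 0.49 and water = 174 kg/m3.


Cement = water / (w/c)
= 174 / 0.49
= 355.1 kg/m3

355.1


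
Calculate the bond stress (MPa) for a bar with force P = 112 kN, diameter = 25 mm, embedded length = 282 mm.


u = P / (pi * db * ld)
= 112 * 1000 / (pi * 25 * 282)
= 5.057 MPa

5.057


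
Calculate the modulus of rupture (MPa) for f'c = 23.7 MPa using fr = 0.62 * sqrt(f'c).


fr = 0.62 * sqrt(23.7)
= 3.018 MPa

3.018


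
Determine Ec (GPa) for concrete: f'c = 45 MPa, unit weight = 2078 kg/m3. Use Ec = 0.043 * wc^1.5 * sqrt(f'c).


Ec = 0.043 * 2078^1.5 * sqrt(45) / 1000
= 27.32 GPa

27.32


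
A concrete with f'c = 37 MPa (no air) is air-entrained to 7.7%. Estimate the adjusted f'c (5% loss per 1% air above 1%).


Strength loss = (7.7 - 1) * 5 = 33.5%
f'c = 37 * (1 - 33.5/100)
= 24.61 MPa

24.61


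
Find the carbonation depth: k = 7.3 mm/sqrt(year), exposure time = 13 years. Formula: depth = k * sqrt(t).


depth = k * sqrt(t)
= 7.3 * sqrt(13)
= 26.32 mm

26.32


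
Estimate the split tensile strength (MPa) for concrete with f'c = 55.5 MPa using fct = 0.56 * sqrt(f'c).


fct = 0.56 * sqrt(55.5)
= 0.56 * 7.45
= 4.172 MPa

4.172


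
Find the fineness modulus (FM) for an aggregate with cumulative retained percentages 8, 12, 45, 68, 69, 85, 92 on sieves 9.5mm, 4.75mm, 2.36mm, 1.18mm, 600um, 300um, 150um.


FM = sum(cumulative % retained) / 100
= 379 / 100
= 3.79

3.79


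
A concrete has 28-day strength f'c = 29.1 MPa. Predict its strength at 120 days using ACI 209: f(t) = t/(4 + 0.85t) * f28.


f(120) = 120 / (4 + 0.85 * 120) * 29.1
= 120 / 106.0 * 29.1
= 32.94 MPa

32.94


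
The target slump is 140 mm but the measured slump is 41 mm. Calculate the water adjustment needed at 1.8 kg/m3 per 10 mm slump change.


Difference = 140 - 41 = 99 mm
Water adjustment = 99 * 1.8 / 10 = 17.8 kg/m3

17.8


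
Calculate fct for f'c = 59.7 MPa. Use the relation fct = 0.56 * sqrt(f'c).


fct = 0.56 * sqrt(59.7)
= 0.56 * 7.727
= 4.327 MPa

4.327


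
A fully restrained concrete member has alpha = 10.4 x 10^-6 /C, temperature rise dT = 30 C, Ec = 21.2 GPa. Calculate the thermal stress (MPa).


sigma = alpha * dT * Ec
= 10.4e-6 * 30 * 21.2 * 1000
= 6.614 MPa

6.614


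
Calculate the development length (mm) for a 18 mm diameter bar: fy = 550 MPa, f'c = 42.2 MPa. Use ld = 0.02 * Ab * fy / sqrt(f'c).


Ab = pi * 18^2 / 4 = 254.469 mm2
ld = 0.02 * 254.469 * 550 / sqrt(42.2)
= 430.9 mm

430.9


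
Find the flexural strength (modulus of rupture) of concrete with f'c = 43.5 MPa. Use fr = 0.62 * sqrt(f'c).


fr = 0.62 * sqrt(43.5)
= 4.089 MPa

4.089


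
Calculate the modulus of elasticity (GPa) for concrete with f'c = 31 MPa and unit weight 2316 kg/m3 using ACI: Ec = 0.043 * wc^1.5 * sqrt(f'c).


Ec = 0.043 * 2316^1.5 * sqrt(31) / 1000
= 26.68 GPa

26.68


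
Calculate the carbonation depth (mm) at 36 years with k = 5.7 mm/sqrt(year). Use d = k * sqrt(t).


depth = k * sqrt(t)
= 5.7 * sqrt(36)
= 34.2 mm

34.2


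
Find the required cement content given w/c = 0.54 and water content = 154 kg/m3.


Cement = water / (w/c)
= 154 / 0.54
= 285.2 kg/m3

285.2


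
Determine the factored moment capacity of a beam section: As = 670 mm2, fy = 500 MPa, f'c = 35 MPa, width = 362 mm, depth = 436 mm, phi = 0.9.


a = As * fy / (0.85 * f'c * b)
= 670 * 500 / (0.85 * 35 * 362)
= 31.1064 mm
Mn = As * fy * (d - a/2) / 10^6
= 140.8497 kN-m
phi*Mn = 0.9 * 140.8497 = 126.76 kN-m

126.76


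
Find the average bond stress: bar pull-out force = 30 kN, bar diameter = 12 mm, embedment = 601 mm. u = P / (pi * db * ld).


u = P / (pi * db * ld)
= 30 * 1000 / (pi * 12 * 601)
= 1.324 MPa

1.324


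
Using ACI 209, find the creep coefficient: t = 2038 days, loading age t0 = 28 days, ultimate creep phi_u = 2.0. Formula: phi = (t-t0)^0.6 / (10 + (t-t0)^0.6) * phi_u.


dt = 2038 - 28 = 2010
phi = 2010^0.6 / (10 + 2010^0.6) * 2.0
= 1.811

1.811


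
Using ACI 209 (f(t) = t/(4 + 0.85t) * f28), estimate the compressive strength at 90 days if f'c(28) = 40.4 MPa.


f(90) = 90 / (4 + 0.85 * 90) * 40.4
= 90 / 80.5 * 40.4
= 45.17 MPa

45.17


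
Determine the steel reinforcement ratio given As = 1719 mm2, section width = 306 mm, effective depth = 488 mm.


rho = As / (b * d)
= 1719 / (306 * 488)
= 0.0115

0.0115


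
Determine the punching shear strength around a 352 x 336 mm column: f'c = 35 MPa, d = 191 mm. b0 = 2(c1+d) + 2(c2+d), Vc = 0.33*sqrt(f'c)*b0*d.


b0 = 2*(352 + 191) + 2*(336 + 191) = 2140 mm
Vc = 0.33 * sqrt(35) * 2140 * 191 / 1000
= 797.99 kN

797.99


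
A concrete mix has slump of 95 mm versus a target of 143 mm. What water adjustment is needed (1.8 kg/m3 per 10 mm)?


Difference = 143 - 95 = 48 mm
Water adjustment = 48 * 1.8 / 10 = 8.6 kg/m3

8.6


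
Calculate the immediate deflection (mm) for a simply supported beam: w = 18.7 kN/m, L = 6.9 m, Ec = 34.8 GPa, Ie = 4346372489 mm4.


Convert: L = 6.9 m = 6900 mm, Ec = 34.8 GPa = 34800 MPa
delta = 5 * 18.7 * 6900^4 / (384 * 34800 * 4346372489)
= 3.65 mm

3.65


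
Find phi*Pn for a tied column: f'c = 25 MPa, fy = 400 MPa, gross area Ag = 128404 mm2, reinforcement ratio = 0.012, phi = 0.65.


Ast = rho * Ag = 0.012 * 128404 = 1540.848 mm2
phi*Pn = 0.65 * 0.80 * (0.85 * 25 * (128404 - 1540.848) + 400 * 1540.848) / 1000
= 1722.33 kN

1722.33


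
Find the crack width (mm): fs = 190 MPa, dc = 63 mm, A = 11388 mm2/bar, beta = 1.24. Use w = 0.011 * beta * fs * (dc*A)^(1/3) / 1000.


w = 0.011 * beta * fs * (dc * A)^(1/3) / 1000
= 0.011 * 1.24 * 190 * (63 * 11388)^(1/3) / 1000
= 0.232 mm

0.232


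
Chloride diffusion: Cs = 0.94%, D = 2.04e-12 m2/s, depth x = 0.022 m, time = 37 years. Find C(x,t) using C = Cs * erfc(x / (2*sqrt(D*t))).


t_seconds = 37 * 365.25 * 24 * 3600 = 1167631200.0 s
arg = 0.022 / (2 * sqrt(2.04e-12 * 1167631200.0))
= 0.2254
erfc(0.2254) = 0.7499
C = 0.94 * 0.7499 = 0.7049%

0.7049


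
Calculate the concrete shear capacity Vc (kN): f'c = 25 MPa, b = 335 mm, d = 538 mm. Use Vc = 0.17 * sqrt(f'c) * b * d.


Vc = 0.17 * sqrt(25) * 335 * 538 / 1000
= 153.2 kN

153.2


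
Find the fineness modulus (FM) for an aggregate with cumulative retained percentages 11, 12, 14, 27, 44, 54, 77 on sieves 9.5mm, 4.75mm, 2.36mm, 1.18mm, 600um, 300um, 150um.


FM = sum(cumulative % retained) / 100
= 239 / 100
= 2.39

2.39


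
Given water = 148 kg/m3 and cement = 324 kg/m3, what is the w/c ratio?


w/c = water / cement
w/c = 148 / 324 = 0.457

0.457


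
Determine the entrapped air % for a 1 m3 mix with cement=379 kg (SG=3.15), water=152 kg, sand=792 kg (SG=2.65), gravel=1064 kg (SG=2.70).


Vol cement = 379 / (3.15 * 1000) = 0.120317 m3
Vol water = 152 / 1000 = 0.152 m3
Vol sand = 792 / (2.65 * 1000) = 0.298868 m3
Vol gravel = 1064 / (2.70 * 1000) = 0.394074 m3
Total solid + water volume = 0.965259 m3
Air = (1 - 0.965259) * 100 = 3.47%

3.47


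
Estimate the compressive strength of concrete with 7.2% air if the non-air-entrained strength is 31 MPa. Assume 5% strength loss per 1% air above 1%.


Strength loss = (7.2 - 1) * 5 = 31.0%
f'c = 31 * (1 - 31.0/100)
= 21.39 MPa

21.39


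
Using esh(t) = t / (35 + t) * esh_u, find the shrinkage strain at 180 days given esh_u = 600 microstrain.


esh(180) = 180 / (35 + 180) * 600
= 180 / 215 * 600
= 502.3 microstrain

502.3


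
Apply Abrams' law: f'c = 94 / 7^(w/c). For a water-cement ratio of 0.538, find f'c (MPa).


f'c = 94 / 7^0.538
= 94 / 2.849
= 33.0 MPa

33.0


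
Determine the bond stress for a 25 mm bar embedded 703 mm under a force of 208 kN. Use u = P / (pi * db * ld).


u = P / (pi * db * ld)
= 208 * 1000 / (pi * 25 * 703)
= 3.767 MPa

3.767


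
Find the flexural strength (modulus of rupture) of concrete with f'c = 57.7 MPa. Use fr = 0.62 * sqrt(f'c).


fr = 0.62 * sqrt(57.7)
= 4.71 MPa

4.71


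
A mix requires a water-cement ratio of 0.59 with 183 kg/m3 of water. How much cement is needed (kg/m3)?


Cement = water / (w/c)
= 183 / 0.59
= 310.2 kg/m3

310.2


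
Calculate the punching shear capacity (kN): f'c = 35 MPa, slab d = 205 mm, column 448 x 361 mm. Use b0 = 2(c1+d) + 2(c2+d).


b0 = 2*(448 + 205) + 2*(361 + 205) = 2438 mm
Vc = 0.33 * sqrt(35) * 2438 * 205 / 1000
= 975.74 kN

975.74


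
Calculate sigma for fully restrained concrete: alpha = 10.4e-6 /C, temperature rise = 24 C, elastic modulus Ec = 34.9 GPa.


sigma = alpha * dT * Ec
= 10.4e-6 * 24 * 34.9 * 1000
= 8.711 MPa

8.711


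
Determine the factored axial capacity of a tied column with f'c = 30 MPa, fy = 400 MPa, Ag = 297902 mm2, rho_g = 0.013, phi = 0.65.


Ast = rho * Ag = 0.013 * 297902 = 3872.726 mm2
phi*Pn = 0.65 * 0.80 * (0.85 * 30 * (297902 - 3872.726) + 400 * 3872.726) / 1000
= 4704.36 kN

4704.36


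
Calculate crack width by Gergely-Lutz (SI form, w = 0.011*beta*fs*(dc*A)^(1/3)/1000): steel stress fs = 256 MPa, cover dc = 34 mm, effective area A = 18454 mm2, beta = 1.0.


w = 0.011 * beta * fs * (dc * A)^(1/3) / 1000
= 0.011 * 1.0 * 256 * (34 * 18454)^(1/3) / 1000
= 0.241 mm

0.241


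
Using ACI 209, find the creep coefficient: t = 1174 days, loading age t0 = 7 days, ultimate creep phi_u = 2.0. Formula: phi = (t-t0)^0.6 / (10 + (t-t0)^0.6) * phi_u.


dt = 1174 - 7 = 1167
phi = 1167^0.6 / (10 + 1167^0.6) * 2.0
= 1.748

1.748


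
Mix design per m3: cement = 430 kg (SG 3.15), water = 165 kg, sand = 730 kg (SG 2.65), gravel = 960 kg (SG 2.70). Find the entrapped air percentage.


Vol cement = 430 / (3.15 * 1000) = 0.136508 m3
Vol water = 165 / 1000 = 0.165 m3
Vol sand = 730 / (2.65 * 1000) = 0.275472 m3
Vol gravel = 960 / (2.70 * 1000) = 0.355556 m3
Total solid + water volume = 0.932535 m3
Air = (1 - 0.932535) * 100 = 6.75%

6.75


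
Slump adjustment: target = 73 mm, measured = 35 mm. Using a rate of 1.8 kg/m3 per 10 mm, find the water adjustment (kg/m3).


Difference = 73 - 35 = 38 mm
Water adjustment = 38 * 1.8 / 10 = 6.8 kg/m3

6.8


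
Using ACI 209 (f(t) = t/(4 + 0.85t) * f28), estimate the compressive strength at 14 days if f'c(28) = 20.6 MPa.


f(14) = 14 / (4 + 0.85 * 14) * 20.6
= 14 / 15.9 * 20.6
= 18.14 MPa

18.14


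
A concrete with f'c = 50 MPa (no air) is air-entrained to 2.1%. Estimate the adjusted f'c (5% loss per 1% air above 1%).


Strength loss = (2.1 - 1) * 5 = 5.5%
f'c = 50 * (1 - 5.5/100)
= 47.25 MPa

47.25


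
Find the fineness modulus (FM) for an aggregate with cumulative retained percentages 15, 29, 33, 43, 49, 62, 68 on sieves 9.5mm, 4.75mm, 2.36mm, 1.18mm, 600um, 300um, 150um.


FM = sum(cumulative % retained) / 100
= 299 / 100
= 2.99

2.99


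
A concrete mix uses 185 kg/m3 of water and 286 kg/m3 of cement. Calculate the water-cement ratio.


w/c = water / cement
w/c = 185 / 286 = 0.647

0.647


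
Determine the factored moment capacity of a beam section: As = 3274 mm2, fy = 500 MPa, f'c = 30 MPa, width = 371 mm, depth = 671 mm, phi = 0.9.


a = As * fy / (0.85 * f'c * b)
= 3274 * 500 / (0.85 * 30 * 371)
= 173.0353 mm
Mn = As * fy * (d - a/2) / 10^6
= 956.7976 kN-m
phi*Mn = 0.9 * 956.7976 = 861.12 kN-m

861.12


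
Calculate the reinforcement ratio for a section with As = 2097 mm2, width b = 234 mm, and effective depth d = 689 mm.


rho = As / (b * d)
= 2097 / (234 * 689)
= 0.013

0.013


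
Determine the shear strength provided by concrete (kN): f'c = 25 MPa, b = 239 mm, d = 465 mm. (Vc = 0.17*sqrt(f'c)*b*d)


Vc = 0.17 * sqrt(25) * 239 * 465 / 1000
= 94.46 kN

94.46


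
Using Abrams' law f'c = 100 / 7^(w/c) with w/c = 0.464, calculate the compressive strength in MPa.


f'c = 100 / 7^0.464
= 100 / 2.467
= 40.54 MPa

40.54


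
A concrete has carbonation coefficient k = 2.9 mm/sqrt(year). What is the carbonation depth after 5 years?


depth = k * sqrt(t)
= 2.9 * sqrt(5)
= 6.48 mm

6.48


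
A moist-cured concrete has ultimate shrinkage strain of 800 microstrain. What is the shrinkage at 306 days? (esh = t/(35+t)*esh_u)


esh(306) = 306 / (35 + 306) * 800
= 306 / 341 * 800
= 717.9 microstrain

717.9


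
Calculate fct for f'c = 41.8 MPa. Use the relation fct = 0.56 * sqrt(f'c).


fct = 0.56 * sqrt(41.8)
= 0.56 * 6.465
= 3.621 MPa

3.621


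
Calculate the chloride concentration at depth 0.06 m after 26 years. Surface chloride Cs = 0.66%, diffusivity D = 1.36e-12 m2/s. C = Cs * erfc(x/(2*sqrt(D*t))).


t_seconds = 26 * 365.25 * 24 * 3600 = 820497600.0 s
arg = 0.06 / (2 * sqrt(1.36e-12 * 820497600.0))
= 0.8981
erfc(0.8981) = 0.2041
C = 0.66 * 0.2041 = 0.1347%

0.1347


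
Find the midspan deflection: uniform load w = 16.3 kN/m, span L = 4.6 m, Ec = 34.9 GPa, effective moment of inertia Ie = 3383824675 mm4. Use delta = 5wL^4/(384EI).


Convert: L = 4.6 m = 4600 mm, Ec = 34.9 GPa = 34900 MPa
delta = 5 * 16.3 * 4600^4 / (384 * 34900 * 3383824675)
= 0.8 mm

0.8


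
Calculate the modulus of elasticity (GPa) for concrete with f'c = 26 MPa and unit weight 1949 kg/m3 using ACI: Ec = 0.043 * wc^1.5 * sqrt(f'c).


Ec = 0.043 * 1949^1.5 * sqrt(26) / 1000
= 18.87 GPa

18.87


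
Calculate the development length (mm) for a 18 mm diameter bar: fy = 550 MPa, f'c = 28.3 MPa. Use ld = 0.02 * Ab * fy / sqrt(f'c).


Ab = pi * 18^2 / 4 = 254.469 mm2
ld = 0.02 * 254.469 * 550 / sqrt(28.3)
= 526.2 mm

526.2


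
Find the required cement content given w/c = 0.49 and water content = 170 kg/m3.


Cement = water / (w/c)
= 170 / 0.49
= 346.9 kg/m3

346.9


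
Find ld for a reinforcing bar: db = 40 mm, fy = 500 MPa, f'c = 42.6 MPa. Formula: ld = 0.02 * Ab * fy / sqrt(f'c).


Ab = pi * 40^2 / 4 = 1256.637 mm2
ld = 0.02 * 1256.637 * 500 / sqrt(42.6)
= 1925.3 mm

1925.3


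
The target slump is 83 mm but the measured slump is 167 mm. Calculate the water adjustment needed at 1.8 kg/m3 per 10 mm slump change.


Difference = 83 - 167 = -84 mm
Water adjustment = -84 * 1.8 / 10 = -15.1 kg/m3

-15.1


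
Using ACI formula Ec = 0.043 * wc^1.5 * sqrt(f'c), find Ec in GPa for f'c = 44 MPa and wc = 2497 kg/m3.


Ec = 0.043 * 2497^1.5 * sqrt(44) / 1000
= 35.59 GPa

35.59


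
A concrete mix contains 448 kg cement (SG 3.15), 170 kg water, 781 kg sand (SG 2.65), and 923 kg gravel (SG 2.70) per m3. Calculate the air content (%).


Vol cement = 448 / (3.15 * 1000) = 0.142222 m3
Vol water = 170 / 1000 = 0.17 m3
Vol sand = 781 / (2.65 * 1000) = 0.294717 m3
Vol gravel = 923 / (2.70 * 1000) = 0.341852 m3
Total solid + water volume = 0.948791 m3
Air = (1 - 0.948791) * 100 = 5.12%

5.12


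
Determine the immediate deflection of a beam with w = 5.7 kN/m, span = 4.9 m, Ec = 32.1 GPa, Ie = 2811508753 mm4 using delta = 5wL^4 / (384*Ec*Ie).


Convert: L = 4.9 m = 4900 mm, Ec = 32.1 GPa = 32100 MPa
delta = 5 * 5.7 * 4900^4 / (384 * 32100 * 2811508753)
= 0.47 mm

0.47


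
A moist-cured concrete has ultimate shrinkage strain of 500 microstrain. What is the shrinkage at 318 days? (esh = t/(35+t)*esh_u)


esh(318) = 318 / (35 + 318) * 500
= 318 / 353 * 500
= 450.4 microstrain

450.4


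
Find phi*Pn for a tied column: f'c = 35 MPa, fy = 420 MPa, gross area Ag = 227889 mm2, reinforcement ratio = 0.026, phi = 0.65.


Ast = rho * Ag = 0.026 * 227889 = 5925.114 mm2
phi*Pn = 0.65 * 0.80 * (0.85 * 35 * (227889 - 5925.114) + 420 * 5925.114) / 1000
= 4727.83 kN

4727.83


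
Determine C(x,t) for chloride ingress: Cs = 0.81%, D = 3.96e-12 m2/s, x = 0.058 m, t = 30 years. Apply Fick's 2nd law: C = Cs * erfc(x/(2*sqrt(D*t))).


t_seconds = 30 * 365.25 * 24 * 3600 = 946728000.0 s
arg = 0.058 / (2 * sqrt(3.96e-12 * 946728000.0))
= 0.4736
erfc(0.4736) = 0.503
C = 0.81 * 0.503 = 0.4074%

0.4074


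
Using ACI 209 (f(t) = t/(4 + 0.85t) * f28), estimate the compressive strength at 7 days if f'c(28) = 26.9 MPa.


f(7) = 7 / (4 + 0.85 * 7) * 26.9
= 7 / 9.95 * 26.9
= 18.92 MPa

18.92


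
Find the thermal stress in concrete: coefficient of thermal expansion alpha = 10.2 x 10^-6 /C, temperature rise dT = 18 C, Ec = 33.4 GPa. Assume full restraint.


sigma = alpha * dT * Ec
= 10.2e-6 * 18 * 33.4 * 1000
= 6.132 MPa

6.132


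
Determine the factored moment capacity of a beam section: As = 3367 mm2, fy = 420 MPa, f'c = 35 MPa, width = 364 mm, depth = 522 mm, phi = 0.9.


a = As * fy / (0.85 * f'c * b)
= 3367 * 420 / (0.85 * 35 * 364)
= 130.5882 mm
Mn = As * fy * (d - a/2) / 10^6
= 645.8461 kN-m
phi*Mn = 0.9 * 645.8461 = 581.26 kN-m

581.26


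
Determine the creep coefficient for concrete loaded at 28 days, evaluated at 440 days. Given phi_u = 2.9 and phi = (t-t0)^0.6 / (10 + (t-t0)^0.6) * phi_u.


dt = 440 - 28 = 412
phi = 412^0.6 / (10 + 412^0.6) * 2.9
= 2.284

2.284


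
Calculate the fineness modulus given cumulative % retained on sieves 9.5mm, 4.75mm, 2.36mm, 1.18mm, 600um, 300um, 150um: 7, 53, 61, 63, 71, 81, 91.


FM = sum(cumulative % retained) / 100
= 427 / 100
= 4.27

4.27


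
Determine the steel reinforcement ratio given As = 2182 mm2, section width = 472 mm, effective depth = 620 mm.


rho = As / (b * d)
= 2182 / (472 * 620)
= 0.0075

0.0075


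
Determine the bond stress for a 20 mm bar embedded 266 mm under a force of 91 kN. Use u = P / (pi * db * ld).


u = P / (pi * db * ld)
= 91 * 1000 / (pi * 20 * 266)
= 5.445 MPa

5.445


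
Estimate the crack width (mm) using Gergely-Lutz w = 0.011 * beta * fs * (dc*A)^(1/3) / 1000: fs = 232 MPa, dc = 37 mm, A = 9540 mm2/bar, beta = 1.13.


w = 0.011 * beta * fs * (dc * A)^(1/3) / 1000
= 0.011 * 1.13 * 232 * (37 * 9540)^(1/3) / 1000
= 0.204 mm

0.204


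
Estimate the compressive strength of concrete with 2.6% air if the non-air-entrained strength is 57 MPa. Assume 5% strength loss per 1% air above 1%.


Strength loss = (2.6 - 1) * 5 = 8.0%
f'c = 57 * (1 - 8.0/100)
= 52.44 MPa

52.44


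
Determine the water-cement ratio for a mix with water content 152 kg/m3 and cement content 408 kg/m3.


w/c = water / cement
w/c = 152 / 408 = 0.373

0.373


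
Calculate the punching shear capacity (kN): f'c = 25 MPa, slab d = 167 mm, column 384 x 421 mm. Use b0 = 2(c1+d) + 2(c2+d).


b0 = 2*(384 + 167) + 2*(421 + 167) = 2278 mm
Vc = 0.33 * sqrt(25) * 2278 * 167 / 1000
= 627.7 kN

627.7


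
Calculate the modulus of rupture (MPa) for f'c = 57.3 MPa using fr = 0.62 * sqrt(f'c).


fr = 0.62 * sqrt(57.3)
= 4.693 MPa

4.693


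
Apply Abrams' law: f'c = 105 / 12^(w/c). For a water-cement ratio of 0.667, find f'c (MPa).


f'c = 105 / 12^0.667
= 105 / 5.246
= 20.02 MPa

20.02


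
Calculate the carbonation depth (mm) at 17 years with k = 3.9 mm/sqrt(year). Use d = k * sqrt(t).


depth = k * sqrt(t)
= 3.9 * sqrt(17)
= 16.08 mm

16.08


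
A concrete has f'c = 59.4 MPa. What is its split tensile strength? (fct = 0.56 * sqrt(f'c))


fct = 0.56 * sqrt(59.4)
= 0.56 * 7.707
= 4.316 MPa

4.316


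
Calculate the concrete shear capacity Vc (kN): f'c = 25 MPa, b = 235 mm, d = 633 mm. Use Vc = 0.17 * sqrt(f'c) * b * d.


Vc = 0.17 * sqrt(25) * 235 * 633 / 1000
= 126.44 kN

126.44


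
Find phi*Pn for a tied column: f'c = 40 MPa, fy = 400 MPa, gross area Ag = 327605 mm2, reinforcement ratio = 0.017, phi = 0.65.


Ast = rho * Ag = 0.017 * 327605 = 5569.285 mm2
phi*Pn = 0.65 * 0.80 * (0.85 * 40 * (327605 - 5569.285) + 400 * 5569.285) / 1000
= 6852.0 kN

6852.0


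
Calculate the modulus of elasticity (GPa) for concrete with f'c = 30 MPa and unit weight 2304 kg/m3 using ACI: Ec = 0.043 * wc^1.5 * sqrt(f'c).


Ec = 0.043 * 2304^1.5 * sqrt(30) / 1000
= 26.05 GPa

26.05


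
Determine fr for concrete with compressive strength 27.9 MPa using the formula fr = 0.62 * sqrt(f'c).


fr = 0.62 * sqrt(27.9)
= 3.275 MPa

3.275


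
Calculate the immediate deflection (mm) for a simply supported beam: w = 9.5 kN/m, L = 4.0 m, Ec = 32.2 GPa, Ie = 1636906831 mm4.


Convert: L = 4.0 m = 4000 mm, Ec = 32.2 GPa = 32200 MPa
delta = 5 * 9.5 * 4000^4 / (384 * 32200 * 1636906831)
= 0.6 mm

0.6


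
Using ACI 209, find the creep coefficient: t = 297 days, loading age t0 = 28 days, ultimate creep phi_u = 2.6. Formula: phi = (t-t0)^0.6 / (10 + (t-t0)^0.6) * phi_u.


dt = 297 - 28 = 269
phi = 269^0.6 / (10 + 269^0.6) * 2.6
= 1.928

1.928


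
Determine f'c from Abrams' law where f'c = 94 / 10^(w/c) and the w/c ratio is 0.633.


f'c = 94 / 10^0.633
= 94 / 4.295
= 21.88 MPa

21.88


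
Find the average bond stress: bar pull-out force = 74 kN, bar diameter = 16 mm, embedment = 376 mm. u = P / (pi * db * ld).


u = P / (pi * db * ld)
= 74 * 1000 / (pi * 16 * 376)
= 3.915 MPa

3.915


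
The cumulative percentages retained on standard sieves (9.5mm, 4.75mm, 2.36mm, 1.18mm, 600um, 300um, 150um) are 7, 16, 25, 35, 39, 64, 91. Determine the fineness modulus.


FM = sum(cumulative % retained) / 100
= 277 / 100
= 2.77

2.77


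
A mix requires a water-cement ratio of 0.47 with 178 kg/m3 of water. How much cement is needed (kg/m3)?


Cement = water / (w/c)
= 178 / 0.47
= 378.7 kg/m3

378.7


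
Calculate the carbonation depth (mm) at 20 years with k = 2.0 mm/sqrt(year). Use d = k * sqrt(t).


depth = k * sqrt(t)
= 2.0 * sqrt(20)
= 8.94 mm

8.94


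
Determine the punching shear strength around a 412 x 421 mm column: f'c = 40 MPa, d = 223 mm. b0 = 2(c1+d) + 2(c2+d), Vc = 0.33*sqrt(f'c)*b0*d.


b0 = 2*(412 + 223) + 2*(421 + 223) = 2558 mm
Vc = 0.33 * sqrt(40) * 2558 * 223 / 1000
= 1190.55 kN

1190.55


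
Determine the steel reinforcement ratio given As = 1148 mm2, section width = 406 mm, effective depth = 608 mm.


rho = As / (b * d)
= 1148 / (406 * 608)
= 0.0047

0.0047


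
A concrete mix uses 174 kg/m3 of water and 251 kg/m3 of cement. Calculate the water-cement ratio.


w/c = water / cement
w/c = 174 / 251 = 0.693

0.693


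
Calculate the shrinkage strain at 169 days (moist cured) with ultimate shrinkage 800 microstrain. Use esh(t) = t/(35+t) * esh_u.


esh(169) = 169 / (35 + 169) * 800
= 169 / 204 * 800
= 662.7 microstrain

662.7


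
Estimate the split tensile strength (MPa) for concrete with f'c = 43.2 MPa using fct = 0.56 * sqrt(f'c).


fct = 0.56 * sqrt(43.2)
= 0.56 * 6.573
= 3.681 MPa

3.681


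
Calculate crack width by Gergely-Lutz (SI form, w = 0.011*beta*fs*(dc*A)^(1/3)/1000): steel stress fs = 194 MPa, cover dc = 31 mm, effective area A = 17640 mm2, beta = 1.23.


w = 0.011 * beta * fs * (dc * A)^(1/3) / 1000
= 0.011 * 1.23 * 194 * (31 * 17640)^(1/3) / 1000
= 0.215 mm

0.215


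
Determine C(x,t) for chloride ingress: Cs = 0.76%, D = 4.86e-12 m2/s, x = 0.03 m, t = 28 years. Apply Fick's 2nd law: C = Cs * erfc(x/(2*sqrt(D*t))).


t_seconds = 28 * 365.25 * 24 * 3600 = 883612800.0 s
arg = 0.03 / (2 * sqrt(4.86e-12 * 883612800.0))
= 0.2289
erfc(0.2289) = 0.7462
C = 0.76 * 0.7462 = 0.5671%

0.5671


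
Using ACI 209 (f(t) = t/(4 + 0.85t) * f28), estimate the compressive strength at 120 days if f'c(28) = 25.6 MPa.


f(120) = 120 / (4 + 0.85 * 120) * 25.6
= 120 / 106.0 * 25.6
= 28.98 MPa

28.98


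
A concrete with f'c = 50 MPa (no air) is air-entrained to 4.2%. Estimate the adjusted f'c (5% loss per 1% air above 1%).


Strength loss = (4.2 - 1) * 5 = 16.0%
f'c = 50 * (1 - 16.0/100)
= 42.0 MPa

42.0


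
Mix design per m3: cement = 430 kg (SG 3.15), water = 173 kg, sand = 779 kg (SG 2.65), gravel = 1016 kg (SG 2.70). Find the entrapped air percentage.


Vol cement = 430 / (3.15 * 1000) = 0.136508 m3
Vol water = 173 / 1000 = 0.173 m3
Vol sand = 779 / (2.65 * 1000) = 0.293962 m3
Vol gravel = 1016 / (2.70 * 1000) = 0.376296 m3
Total solid + water volume = 0.979766 m3
Air = (1 - 0.979766) * 100 = 2.02%

2.02


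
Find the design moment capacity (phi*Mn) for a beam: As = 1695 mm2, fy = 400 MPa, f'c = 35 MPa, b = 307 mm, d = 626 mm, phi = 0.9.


a = As * fy / (0.85 * f'c * b)
= 1695 * 400 / (0.85 * 35 * 307)
= 74.2343 mm
Mn = As * fy * (d - a/2) / 10^6
= 399.2626 kN-m
phi*Mn = 0.9 * 399.2626 = 359.34 kN-m

359.34


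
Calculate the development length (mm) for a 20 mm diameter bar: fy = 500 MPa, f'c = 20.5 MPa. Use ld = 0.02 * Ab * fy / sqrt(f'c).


Ab = pi * 20^2 / 4 = 314.159 mm2
ld = 0.02 * 314.159 * 500 / sqrt(20.5)
= 693.9 mm

693.9


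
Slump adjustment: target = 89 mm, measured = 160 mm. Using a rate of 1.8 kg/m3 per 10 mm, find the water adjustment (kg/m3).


Difference = 89 - 160 = -71 mm
Water adjustment = -71 * 1.8 / 10 = -12.8 kg/m3

-12.8


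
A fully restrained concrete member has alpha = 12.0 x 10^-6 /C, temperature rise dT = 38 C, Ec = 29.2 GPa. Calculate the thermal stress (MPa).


sigma = alpha * dT * Ec
= 12.0e-6 * 38 * 29.2 * 1000
= 13.315 MPa

13.315


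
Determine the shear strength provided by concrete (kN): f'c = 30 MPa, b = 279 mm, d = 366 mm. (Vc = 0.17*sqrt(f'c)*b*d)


Vc = 0.17 * sqrt(30) * 279 * 366 / 1000
= 95.08 kN

95.08


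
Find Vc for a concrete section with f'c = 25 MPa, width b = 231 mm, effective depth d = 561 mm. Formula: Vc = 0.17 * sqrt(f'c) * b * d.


Vc = 0.17 * sqrt(25) * 231 * 561 / 1000
= 110.15 kN

110.15


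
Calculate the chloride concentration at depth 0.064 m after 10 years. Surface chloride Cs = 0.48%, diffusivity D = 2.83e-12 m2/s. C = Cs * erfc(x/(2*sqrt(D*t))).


t_seconds = 10 * 365.25 * 24 * 3600 = 315576000.0 s
arg = 0.064 / (2 * sqrt(2.83e-12 * 315576000.0))
= 1.0708
erfc(1.0708) = 0.1299
C = 0.48 * 0.1299 = 0.0624%

0.0624


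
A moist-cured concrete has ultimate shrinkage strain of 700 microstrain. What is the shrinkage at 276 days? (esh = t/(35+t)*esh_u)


esh(276) = 276 / (35 + 276) * 700
= 276 / 311 * 700
= 621.2 microstrain

621.2


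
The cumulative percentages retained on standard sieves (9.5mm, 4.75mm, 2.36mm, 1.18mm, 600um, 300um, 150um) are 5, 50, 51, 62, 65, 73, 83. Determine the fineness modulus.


FM = sum(cumulative % retained) / 100
= 389 / 100
= 3.89

3.89


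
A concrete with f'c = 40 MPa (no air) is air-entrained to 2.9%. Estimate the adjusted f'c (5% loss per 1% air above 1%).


Strength loss = (2.9 - 1) * 5 = 9.5%
f'c = 40 * (1 - 9.5/100)
= 36.2 MPa

36.2


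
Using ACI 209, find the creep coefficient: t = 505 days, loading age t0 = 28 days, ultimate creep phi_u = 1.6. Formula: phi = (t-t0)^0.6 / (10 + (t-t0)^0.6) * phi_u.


dt = 505 - 28 = 477
phi = 477^0.6 / (10 + 477^0.6) * 1.6
= 1.283

1.283


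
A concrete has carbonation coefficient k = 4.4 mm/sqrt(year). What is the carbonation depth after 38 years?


depth = k * sqrt(t)
= 4.4 * sqrt(38)
= 27.12 mm

27.12


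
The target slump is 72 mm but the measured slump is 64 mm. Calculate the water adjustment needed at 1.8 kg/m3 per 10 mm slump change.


Difference = 72 - 64 = 8 mm
Water adjustment = 8 * 1.8 / 10 = 1.4 kg/m3

1.4


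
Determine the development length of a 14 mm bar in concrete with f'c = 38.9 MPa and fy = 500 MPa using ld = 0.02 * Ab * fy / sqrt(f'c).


Ab = pi * 14^2 / 4 = 153.938 mm2
ld = 0.02 * 153.938 * 500 / sqrt(38.9)
= 246.8 mm

246.8


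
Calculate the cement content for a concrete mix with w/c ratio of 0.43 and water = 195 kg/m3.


Cement = water / (w/c)
= 195 / 0.43
= 453.5 kg/m3

453.5


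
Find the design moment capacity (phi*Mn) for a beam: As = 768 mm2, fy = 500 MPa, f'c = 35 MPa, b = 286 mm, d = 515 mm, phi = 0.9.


a = As * fy / (0.85 * f'c * b)
= 768 * 500 / (0.85 * 35 * 286)
= 45.1313 mm
Mn = As * fy * (d - a/2) / 10^6
= 189.0948 kN-m
phi*Mn = 0.9 * 189.0948 = 170.19 kN-m

170.19


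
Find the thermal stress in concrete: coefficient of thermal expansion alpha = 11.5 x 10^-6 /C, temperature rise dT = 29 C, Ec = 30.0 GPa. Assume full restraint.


sigma = alpha * dT * Ec
= 11.5e-6 * 29 * 30.0 * 1000
= 10.005 MPa

10.005


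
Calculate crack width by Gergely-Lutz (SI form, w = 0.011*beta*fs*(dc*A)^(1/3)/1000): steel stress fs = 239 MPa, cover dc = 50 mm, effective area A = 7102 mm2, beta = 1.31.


w = 0.011 * beta * fs * (dc * A)^(1/3) / 1000
= 0.011 * 1.31 * 239 * (50 * 7102)^(1/3) / 1000
= 0.244 mm

0.244


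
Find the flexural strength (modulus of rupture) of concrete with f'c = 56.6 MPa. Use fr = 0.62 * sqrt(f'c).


fr = 0.62 * sqrt(56.6)
= 4.664 MPa

4.664


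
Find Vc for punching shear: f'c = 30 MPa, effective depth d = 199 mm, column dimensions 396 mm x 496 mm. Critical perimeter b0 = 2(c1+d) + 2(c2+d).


b0 = 2*(396 + 199) + 2*(496 + 199) = 2580 mm
Vc = 0.33 * sqrt(30) * 2580 * 199 / 1000
= 928.0 kN

928.0


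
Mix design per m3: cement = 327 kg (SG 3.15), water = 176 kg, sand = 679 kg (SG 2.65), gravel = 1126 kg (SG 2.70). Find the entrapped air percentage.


Vol cement = 327 / (3.15 * 1000) = 0.10381 m3
Vol water = 176 / 1000 = 0.176 m3
Vol sand = 679 / (2.65 * 1000) = 0.256226 m3
Vol gravel = 1126 / (2.70 * 1000) = 0.417037 m3
Total solid + water volume = 0.953073 m3
Air = (1 - 0.953073) * 100 = 4.69%

4.69


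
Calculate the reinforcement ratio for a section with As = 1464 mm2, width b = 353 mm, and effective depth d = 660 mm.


rho = As / (b * d)
= 1464 / (353 * 660)
= 0.0063

0.0063


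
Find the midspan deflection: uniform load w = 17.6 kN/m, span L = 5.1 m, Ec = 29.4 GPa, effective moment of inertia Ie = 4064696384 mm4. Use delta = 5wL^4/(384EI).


Convert: L = 5.1 m = 5100 mm, Ec = 29.4 GPa = 29400 MPa
delta = 5 * 17.6 * 5100^4 / (384 * 29400 * 4064696384)
= 1.3 mm

1.3


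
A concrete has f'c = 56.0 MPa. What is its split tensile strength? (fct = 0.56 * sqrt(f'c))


fct = 0.56 * sqrt(56.0)
= 0.56 * 7.483
= 4.191 MPa

4.191


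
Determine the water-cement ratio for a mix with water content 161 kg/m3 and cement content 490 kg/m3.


w/c = water / cement
w/c = 161 / 490 = 0.329

0.329


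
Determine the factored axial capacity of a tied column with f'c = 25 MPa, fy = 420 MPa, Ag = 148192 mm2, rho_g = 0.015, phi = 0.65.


Ast = rho * Ag = 0.015 * 148192 = 2222.88 mm2
phi*Pn = 0.65 * 0.80 * (0.85 * 25 * (148192 - 2222.88) + 420 * 2222.88) / 1000
= 2098.44 kN

2098.44


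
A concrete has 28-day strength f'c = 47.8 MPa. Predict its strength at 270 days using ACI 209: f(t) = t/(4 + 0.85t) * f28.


f(270) = 270 / (4 + 0.85 * 270) * 47.8
= 270 / 233.5 * 47.8
= 55.27 MPa

55.27


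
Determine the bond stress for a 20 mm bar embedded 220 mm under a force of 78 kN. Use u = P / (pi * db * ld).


u = P / (pi * db * ld)
= 78 * 1000 / (pi * 20 * 220)
= 5.643 MPa

5.643


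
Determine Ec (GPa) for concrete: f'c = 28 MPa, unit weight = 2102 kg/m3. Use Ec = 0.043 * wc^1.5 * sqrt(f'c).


Ec = 0.043 * 2102^1.5 * sqrt(28) / 1000
= 21.93 GPa

21.93


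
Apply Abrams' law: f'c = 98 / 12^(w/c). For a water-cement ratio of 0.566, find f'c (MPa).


f'c = 98 / 12^0.566
= 98 / 4.081
= 24.01 MPa

24.01


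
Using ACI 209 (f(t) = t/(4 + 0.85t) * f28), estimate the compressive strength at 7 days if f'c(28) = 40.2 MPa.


f(7) = 7 / (4 + 0.85 * 7) * 40.2
= 7 / 9.95 * 40.2
= 28.28 MPa

28.28


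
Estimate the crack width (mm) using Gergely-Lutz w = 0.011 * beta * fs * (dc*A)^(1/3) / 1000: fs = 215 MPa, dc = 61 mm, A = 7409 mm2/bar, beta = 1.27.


w = 0.011 * beta * fs * (dc * A)^(1/3) / 1000
= 0.011 * 1.27 * 215 * (61 * 7409)^(1/3) / 1000
= 0.23 mm

0.23


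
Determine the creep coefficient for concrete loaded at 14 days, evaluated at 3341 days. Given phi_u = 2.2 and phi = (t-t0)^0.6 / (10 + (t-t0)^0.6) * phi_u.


dt = 3341 - 14 = 3327
phi = 3327^0.6 / (10 + 3327^0.6) * 2.2
= 2.043

2.043


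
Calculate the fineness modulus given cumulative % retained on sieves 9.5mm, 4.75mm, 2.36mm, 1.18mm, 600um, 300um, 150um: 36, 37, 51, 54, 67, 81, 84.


FM = sum(cumulative % retained) / 100
= 410 / 100
= 4.1

4.1


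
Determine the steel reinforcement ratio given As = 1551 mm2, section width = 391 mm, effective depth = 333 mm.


rho = As / (b * d)
= 1551 / (391 * 333)
= 0.0119

0.0119


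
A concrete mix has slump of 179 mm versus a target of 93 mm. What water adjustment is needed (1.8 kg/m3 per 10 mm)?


Difference = 93 - 179 = -86 mm
Water adjustment = -86 * 1.8 / 10 = -15.5 kg/m3

-15.5


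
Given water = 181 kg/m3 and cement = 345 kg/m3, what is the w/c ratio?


w/c = water / cement
w/c = 181 / 345 = 0.525

0.525


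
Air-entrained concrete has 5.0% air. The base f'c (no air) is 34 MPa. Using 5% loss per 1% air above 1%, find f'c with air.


Strength loss = (5.0 - 1) * 5 = 20.0%
f'c = 34 * (1 - 20.0/100)
= 27.2 MPa

27.2


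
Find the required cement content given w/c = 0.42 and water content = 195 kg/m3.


Cement = water / (w/c)
= 195 / 0.42
= 464.3 kg/m3

464.3


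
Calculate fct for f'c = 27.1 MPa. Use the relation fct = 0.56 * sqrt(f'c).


fct = 0.56 * sqrt(27.1)
= 0.56 * 5.206
= 2.915 MPa

2.915


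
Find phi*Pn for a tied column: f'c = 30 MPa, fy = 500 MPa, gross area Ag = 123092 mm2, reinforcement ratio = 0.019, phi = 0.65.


Ast = rho * Ag = 0.019 * 123092 = 2338.748 mm2
phi*Pn = 0.65 * 0.80 * (0.85 * 30 * (123092 - 2338.748) + 500 * 2338.748) / 1000
= 2209.26 kN

2209.26


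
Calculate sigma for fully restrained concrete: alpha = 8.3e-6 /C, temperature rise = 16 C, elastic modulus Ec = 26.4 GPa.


sigma = alpha * dT * Ec
= 8.3e-6 * 16 * 26.4 * 1000
= 3.506 MPa

3.506


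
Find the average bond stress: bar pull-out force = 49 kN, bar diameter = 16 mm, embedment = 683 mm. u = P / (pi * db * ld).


u = P / (pi * db * ld)
= 49 * 1000 / (pi * 16 * 683)
= 1.427 MPa

1.427


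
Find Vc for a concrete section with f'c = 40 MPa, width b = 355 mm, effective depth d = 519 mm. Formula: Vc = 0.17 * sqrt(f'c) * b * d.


Vc = 0.17 * sqrt(40) * 355 * 519 / 1000
= 198.1 kN

198.1


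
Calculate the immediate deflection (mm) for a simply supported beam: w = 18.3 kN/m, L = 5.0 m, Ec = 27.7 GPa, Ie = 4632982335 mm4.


Convert: L = 5.0 m = 5000 mm, Ec = 27.7 GPa = 27700 MPa
delta = 5 * 18.3 * 5000^4 / (384 * 27700 * 4632982335)
= 1.16 mm

1.16


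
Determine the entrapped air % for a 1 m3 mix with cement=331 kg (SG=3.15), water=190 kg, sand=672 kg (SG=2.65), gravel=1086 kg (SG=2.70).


Vol cement = 331 / (3.15 * 1000) = 0.105079 m3
Vol water = 190 / 1000 = 0.19 m3
Vol sand = 672 / (2.65 * 1000) = 0.253585 m3
Vol gravel = 1086 / (2.70 * 1000) = 0.402222 m3
Total solid + water volume = 0.950886 m3
Air = (1 - 0.950886) * 100 = 4.91%

4.91


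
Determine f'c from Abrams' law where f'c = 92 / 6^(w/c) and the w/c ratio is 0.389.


f'c = 92 / 6^0.389
= 92 / 2.008
= 45.82 MPa

45.82


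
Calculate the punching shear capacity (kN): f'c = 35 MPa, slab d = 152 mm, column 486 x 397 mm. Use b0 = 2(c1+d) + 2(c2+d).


b0 = 2*(486 + 152) + 2*(397 + 152) = 2374 mm
Vc = 0.33 * sqrt(35) * 2374 * 152 / 1000
= 704.49 kN

704.49
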